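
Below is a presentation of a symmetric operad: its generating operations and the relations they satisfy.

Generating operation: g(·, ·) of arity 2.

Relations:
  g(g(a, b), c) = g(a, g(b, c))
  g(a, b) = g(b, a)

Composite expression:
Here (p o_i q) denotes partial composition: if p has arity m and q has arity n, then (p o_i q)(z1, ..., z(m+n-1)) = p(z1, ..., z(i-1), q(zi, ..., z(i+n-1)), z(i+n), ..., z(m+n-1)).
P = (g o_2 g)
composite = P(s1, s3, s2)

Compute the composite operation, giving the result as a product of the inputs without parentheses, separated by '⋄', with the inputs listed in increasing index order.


Reordering under g is free, so list the s-inputs canonically.
g(s3, s2) linearizes to s3 ⋄ s2
g(s1, g(s3, s2)) linearizes to s1 ⋄ s3 ⋄ s2
sorting the factors by input index: s1 ⋄ s2 ⋄ s3

s1 ⋄ s2 ⋄ s3


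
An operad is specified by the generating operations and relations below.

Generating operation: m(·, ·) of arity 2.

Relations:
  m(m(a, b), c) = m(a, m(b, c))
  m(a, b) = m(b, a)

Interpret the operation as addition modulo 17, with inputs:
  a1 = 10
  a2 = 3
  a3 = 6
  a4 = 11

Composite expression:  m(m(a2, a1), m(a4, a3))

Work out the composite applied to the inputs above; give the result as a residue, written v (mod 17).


13 (mod 17)

m(a2, a1) = 13
m(a4, a3) = 0
m(m(a2, a1), m(a4, a3)) = 13


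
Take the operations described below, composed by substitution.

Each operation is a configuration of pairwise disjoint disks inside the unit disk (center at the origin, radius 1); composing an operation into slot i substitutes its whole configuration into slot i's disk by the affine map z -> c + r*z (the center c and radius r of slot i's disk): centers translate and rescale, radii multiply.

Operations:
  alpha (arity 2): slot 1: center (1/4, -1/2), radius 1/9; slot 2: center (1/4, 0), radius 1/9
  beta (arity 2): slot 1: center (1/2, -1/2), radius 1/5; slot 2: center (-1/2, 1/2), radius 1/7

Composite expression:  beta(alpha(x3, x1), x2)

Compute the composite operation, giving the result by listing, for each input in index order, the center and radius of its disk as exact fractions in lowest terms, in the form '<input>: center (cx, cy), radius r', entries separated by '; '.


x1: center (11/20, -1/2), radius 1/45; x2: center (-1/2, 1/2), radius 1/7; x3: center (11/20, -3/5), radius 1/45

Below beta, radii multiply path by path; the x-disk centers shift.
tracing x3 down its 2-map path: center (11/20, -3/5), radius 1/45
tracing x1 down its 2-map path: center (11/20, -1/2), radius 1/45
tracing x2 down its 1-map path: center (-1/2, 1/2), radius 1/7


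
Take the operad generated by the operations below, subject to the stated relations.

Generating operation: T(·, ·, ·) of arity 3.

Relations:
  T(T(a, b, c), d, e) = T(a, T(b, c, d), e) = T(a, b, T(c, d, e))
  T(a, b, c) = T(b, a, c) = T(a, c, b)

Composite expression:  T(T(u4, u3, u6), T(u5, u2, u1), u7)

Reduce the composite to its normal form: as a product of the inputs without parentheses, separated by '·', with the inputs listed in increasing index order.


u1 · u2 · u3 · u4 · u5 · u6 · u7

Key point: T commutes, so take the u-inputs in any fixed order.
T(u4, u3, u6) collapses to u4 · u3 · u6
T(u5, u2, u1) collapses to u5 · u2 · u1
T(T(u4, u3, u6), T(u5, u2, u1), u7) collapses to u4 · u3 · u6 · u5 · u2 · u1 · u7
reordering the factors by index: u1 · u2 · u3 · u4 · u5 · u6 · u7


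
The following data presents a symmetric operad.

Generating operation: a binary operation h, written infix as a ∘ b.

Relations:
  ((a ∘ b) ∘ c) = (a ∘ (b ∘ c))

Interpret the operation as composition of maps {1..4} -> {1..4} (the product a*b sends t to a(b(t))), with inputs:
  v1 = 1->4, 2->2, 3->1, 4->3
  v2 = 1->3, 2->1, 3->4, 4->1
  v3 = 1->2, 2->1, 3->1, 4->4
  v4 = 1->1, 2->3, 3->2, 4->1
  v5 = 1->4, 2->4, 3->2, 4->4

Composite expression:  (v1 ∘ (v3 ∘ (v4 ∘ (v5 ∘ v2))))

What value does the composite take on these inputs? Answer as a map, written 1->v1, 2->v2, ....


(v5 ∘ v2) = 1->2, 2->4, 3->4, 4->4
(v4 ∘ (v5 ∘ v2)) = 1->3, 2->1, 3->1, 4->1
(v3 ∘ (v4 ∘ (v5 ∘ v2))) = 1->1, 2->2, 3->2, 4->2
(v1 ∘ (v3 ∘ (v4 ∘ (v5 ∘ v2)))) = 1->4, 2->2, 3->2, 4->2

1->4, 2->2, 3->2, 4->2


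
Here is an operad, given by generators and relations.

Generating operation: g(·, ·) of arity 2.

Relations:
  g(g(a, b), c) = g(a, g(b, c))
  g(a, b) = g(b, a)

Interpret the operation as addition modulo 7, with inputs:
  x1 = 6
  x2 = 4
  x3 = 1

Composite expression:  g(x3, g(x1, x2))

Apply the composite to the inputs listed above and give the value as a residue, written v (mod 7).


4 (mod 7)

g(x1, x2) = 3
g(x3, g(x1, x2)) = 4


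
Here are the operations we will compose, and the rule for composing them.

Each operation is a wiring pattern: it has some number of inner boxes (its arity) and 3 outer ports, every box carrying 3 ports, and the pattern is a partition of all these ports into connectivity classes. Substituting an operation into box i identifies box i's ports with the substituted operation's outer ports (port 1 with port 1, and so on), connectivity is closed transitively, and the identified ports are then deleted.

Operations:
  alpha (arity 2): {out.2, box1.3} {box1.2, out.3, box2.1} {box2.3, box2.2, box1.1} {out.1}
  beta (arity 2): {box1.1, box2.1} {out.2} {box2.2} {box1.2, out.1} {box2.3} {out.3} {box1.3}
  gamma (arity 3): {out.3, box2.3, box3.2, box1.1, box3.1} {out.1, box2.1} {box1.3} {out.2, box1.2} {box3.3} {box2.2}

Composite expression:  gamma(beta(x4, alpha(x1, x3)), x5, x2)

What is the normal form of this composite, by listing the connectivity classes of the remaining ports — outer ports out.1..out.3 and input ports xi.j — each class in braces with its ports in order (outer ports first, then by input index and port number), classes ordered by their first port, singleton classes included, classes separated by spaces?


Reachability decides: close wires over gamma-identified ports.
after alpha, the pattern on (x1, x3) reads {out.1} {out.2, x1.3} {out.3, x1.2, x3.1} {x1.1, x3.2, x3.3} (out.j = its outer ports)
after beta, the pattern on (x4, x1, x3) reads {out.1, x4.2} {out.2} {out.3} {x1.1, x3.2, x3.3} {x1.2, x3.1} {x1.3} {x4.1} {x4.3} (out.j = its outer ports)
after gamma, the pattern on (x4, x1, x3, x5, x2) reads {out.1, x5.1} {out.2} {out.3, x2.1, x2.2, x4.2, x5.3} {x1.1, x3.2, x3.3} {x1.2, x3.1} {x1.3} {x2.3} {x4.1} {x4.3} {x5.2} (out.j = its outer ports)

{out.1, x5.1} {out.2} {out.3, x2.1, x2.2, x4.2, x5.3} {x1.1, x3.2, x3.3} {x1.2, x3.1} {x1.3} {x2.3} {x4.1} {x4.3} {x5.2}


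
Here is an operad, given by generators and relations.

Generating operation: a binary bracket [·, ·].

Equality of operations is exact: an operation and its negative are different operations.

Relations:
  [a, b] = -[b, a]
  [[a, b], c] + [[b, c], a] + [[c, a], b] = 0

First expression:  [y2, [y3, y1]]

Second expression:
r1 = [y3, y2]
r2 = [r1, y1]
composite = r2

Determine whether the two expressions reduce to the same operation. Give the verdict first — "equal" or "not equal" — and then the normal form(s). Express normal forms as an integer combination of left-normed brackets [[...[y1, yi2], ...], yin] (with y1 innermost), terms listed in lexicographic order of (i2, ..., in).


The first expression reduces to [[y1, y3], y2]
The second expression reduces to [[y1, y2], y3] - [[y1, y3], y2]
No match — not equal.

not equal; first: [[y1, y3], y2]; second: [[y1, y2], y3] - [[y1, y3], y2]


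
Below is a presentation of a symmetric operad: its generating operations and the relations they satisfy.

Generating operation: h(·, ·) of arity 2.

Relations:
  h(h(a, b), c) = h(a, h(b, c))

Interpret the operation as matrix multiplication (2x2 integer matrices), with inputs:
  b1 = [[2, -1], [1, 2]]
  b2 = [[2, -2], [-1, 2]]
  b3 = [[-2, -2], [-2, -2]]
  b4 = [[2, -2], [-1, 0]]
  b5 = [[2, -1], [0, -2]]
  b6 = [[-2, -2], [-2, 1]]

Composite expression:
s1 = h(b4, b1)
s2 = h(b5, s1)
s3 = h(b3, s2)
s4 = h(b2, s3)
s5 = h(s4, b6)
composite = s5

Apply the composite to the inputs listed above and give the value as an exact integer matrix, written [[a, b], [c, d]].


h(b4, b1) = [[2, -6], [-2, 1]]
h(b5, h(b4, b1)) = [[6, -13], [4, -2]]
h(b3, h(b5, h(b4, b1))) = [[-20, 30], [-20, 30]]
h(b2, h(b3, h(b5, h(b4, b1)))) = [[0, 0], [-20, 30]]
h(h(b2, h(b3, h(b5, h(b4, b1)))), b6) = [[0, 0], [-20, 70]]

[[0, 0], [-20, 70]]


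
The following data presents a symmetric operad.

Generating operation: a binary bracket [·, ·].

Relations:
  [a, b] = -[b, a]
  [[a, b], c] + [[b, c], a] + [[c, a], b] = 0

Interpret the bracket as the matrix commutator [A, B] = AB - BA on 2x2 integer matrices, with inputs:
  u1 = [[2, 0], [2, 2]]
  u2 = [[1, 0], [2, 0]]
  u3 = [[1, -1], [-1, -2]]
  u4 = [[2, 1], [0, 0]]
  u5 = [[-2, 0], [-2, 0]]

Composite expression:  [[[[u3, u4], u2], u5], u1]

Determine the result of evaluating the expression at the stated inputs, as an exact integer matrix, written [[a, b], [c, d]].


[[-20, 0], [-40, 20]]

[u3, u4] = [[1, 5], [-2, -1]]
[[u3, u4], u2] = [[10, -5], [-6, -10]]
[[[u3, u4], u2], u5] = [[10, -10], [52, -10]]
[[[[u3, u4], u2], u5], u1] = [[-20, 0], [-40, 20]]


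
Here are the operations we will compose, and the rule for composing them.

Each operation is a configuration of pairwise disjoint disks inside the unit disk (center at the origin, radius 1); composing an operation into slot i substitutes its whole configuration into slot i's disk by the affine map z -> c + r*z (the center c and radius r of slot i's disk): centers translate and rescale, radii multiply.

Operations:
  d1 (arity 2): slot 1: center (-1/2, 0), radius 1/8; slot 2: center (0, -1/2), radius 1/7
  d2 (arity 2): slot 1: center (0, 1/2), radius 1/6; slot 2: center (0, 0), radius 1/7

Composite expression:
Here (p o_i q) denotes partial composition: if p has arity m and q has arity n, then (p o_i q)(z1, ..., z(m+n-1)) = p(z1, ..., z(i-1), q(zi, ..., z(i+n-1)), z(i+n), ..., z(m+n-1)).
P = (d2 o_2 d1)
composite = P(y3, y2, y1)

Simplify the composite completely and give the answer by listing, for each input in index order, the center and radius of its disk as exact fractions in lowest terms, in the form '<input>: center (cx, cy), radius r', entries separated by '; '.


y1: center (0, -1/14), radius 1/49; y2: center (-1/14, 0), radius 1/56; y3: center (0, 1/2), radius 1/6

Affine substitution under d2: radii multiply and y-centers shift.
y3: after 1 affine step, its disk has center (0, 1/2), radius 1/6
y2: after 2 affine steps, its disk has center (-1/14, 0), radius 1/56
y1: after 2 affine steps, its disk has center (0, -1/14), radius 1/49


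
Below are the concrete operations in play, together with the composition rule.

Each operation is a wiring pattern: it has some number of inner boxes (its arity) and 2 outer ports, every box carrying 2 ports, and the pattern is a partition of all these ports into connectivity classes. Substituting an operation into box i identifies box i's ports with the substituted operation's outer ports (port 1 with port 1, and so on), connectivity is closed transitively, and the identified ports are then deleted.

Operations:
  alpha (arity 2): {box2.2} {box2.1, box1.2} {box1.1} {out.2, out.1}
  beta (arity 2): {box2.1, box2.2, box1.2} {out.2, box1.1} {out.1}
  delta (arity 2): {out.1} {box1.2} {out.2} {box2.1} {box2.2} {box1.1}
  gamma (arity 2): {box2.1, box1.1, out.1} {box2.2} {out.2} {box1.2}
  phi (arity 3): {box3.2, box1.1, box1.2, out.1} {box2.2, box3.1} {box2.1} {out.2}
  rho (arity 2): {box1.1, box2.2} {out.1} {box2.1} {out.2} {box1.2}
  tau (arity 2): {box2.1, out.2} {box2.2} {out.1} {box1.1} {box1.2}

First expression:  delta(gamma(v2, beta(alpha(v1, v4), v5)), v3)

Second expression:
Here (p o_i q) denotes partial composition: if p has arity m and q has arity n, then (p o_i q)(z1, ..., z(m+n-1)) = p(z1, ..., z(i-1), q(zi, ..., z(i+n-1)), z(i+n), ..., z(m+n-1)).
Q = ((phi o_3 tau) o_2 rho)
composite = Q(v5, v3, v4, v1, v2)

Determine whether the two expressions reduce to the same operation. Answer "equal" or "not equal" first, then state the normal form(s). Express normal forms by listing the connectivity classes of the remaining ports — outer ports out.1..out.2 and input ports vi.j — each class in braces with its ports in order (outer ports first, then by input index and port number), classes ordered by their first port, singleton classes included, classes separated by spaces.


not equal — first {out.1} {out.2} {v1.1} {v1.2, v4.1} {v2.1} {v2.2} {v3.1} {v3.2} {v4.2} {v5.1, v5.2}, second {out.1, v2.1, v5.1, v5.2} {out.2} {v1.1} {v1.2} {v2.2} {v3.1, v4.2} {v3.2} {v4.1}

In normal form, the first expression is {out.1} {out.2} {v1.1} {v1.2, v4.1} {v2.1} {v2.2} {v3.1} {v3.2} {v4.2} {v5.1, v5.2}
In normal form, the second expression is {out.1, v2.1, v5.1, v5.2} {out.2} {v1.1} {v1.2} {v2.2} {v3.1, v4.2} {v3.2} {v4.1}
The normal forms differ: not equal.


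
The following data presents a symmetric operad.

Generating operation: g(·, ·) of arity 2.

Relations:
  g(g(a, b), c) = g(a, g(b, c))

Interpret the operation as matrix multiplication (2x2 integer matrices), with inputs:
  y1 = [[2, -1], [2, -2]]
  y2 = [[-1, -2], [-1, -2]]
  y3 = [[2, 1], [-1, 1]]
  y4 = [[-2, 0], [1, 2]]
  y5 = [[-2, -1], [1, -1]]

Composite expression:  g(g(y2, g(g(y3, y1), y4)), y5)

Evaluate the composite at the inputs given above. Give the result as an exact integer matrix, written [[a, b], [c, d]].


[[-24, -30], [-24, -30]]

g(y3, y1) = [[6, -4], [0, -1]]
g(g(y3, y1), y4) = [[-16, -8], [-1, -2]]
g(y2, g(g(y3, y1), y4)) = [[18, 12], [18, 12]]
g(g(y2, g(g(y3, y1), y4)), y5) = [[-24, -30], [-24, -30]]


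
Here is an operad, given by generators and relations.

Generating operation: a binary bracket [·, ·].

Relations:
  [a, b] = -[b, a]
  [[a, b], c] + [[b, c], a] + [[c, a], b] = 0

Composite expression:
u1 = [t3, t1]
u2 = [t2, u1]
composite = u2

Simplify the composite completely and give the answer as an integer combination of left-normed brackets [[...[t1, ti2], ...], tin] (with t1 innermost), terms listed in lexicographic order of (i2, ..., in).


[[t1, t3], t2]


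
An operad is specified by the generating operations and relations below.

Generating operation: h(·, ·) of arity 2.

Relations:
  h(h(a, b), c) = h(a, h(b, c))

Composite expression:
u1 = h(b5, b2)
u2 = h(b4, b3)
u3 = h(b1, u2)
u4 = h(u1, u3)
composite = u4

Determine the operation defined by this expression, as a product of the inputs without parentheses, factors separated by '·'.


b5 · b2 · b1 · b4 · b3

Every regrouping of h is equal, so read the b-inputs in written order.
h(b5, b2) collapses to b5 · b2
h(b4, b3) collapses to b4 · b3
h(b1, h(b4, b3)) collapses to b1 · b4 · b3
h(h(b5, b2), h(b1, h(b4, b3))) collapses to b5 · b2 · b1 · b4 · b3


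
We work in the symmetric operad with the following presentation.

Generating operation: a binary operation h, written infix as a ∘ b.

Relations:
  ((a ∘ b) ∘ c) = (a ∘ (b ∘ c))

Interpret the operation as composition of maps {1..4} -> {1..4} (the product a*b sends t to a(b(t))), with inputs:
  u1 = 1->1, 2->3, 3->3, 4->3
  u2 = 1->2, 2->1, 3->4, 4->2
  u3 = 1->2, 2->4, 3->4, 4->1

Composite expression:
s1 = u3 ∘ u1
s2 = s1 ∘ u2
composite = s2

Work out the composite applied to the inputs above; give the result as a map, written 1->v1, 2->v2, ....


1->4, 2->2, 3->4, 4->4


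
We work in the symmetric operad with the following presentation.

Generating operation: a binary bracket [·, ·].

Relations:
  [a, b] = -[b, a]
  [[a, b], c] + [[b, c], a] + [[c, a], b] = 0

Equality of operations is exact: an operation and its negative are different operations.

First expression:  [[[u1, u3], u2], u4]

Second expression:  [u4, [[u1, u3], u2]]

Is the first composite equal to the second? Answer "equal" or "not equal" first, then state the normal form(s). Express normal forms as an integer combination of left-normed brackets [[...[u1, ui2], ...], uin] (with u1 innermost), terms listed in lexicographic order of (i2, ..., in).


not equal — first [[[u1, u3], u2], u4], second -[[[u1, u3], u2], u4]

Normal form of the first expression: [[[u1, u3], u2], u4]
Normal form of the second expression: -[[[u1, u3], u2], u4]
Different reductions; not equal.


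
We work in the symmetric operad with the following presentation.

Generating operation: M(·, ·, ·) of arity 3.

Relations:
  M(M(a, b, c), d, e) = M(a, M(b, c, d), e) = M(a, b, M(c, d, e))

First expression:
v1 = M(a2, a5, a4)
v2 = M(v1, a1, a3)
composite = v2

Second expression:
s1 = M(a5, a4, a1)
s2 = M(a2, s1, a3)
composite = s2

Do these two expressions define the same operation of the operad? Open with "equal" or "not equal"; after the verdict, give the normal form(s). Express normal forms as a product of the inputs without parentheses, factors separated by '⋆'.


equal; the common form is a2 ⋆ a5 ⋆ a4 ⋆ a1 ⋆ a3

The first expression, normalized: a2 ⋆ a5 ⋆ a4 ⋆ a1 ⋆ a3
The second expression, normalized: a2 ⋆ a5 ⋆ a4 ⋆ a1 ⋆ a3
Same normal form: equal.


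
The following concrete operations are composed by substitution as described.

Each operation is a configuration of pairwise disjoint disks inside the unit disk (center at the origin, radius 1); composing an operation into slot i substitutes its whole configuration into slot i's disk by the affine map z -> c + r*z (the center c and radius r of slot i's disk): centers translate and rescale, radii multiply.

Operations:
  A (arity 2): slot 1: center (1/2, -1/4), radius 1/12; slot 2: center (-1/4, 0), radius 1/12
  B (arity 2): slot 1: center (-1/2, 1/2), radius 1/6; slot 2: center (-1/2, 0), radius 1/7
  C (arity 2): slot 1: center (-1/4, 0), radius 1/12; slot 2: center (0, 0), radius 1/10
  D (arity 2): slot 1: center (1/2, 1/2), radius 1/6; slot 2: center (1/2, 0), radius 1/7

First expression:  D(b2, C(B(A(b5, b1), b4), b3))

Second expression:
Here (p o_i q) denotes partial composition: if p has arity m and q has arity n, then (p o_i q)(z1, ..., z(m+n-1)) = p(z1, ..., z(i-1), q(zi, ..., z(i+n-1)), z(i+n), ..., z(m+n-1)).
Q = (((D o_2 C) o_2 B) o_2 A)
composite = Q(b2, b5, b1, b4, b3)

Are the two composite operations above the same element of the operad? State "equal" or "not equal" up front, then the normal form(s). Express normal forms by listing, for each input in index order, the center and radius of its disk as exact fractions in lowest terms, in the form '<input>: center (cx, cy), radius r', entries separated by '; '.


The first expression, normalized: b1: center (923/2016, 1/168), radius 1/6048; b2: center (1/2, 1/2), radius 1/6; b3: center (1/2, 0), radius 1/70; b4: center (11/24, 0), radius 1/588; b5: center (463/1008, 11/2016), radius 1/6048
The second expression, normalized: b1: center (923/2016, 1/168), radius 1/6048; b2: center (1/2, 1/2), radius 1/6; b3: center (1/2, 0), radius 1/70; b4: center (11/24, 0), radius 1/588; b5: center (463/1008, 11/2016), radius 1/6048
The normal forms match — equal.

equal; the common form is b1: center (923/2016, 1/168), radius 1/6048; b2: center (1/2, 1/2), radius 1/6; b3: center (1/2, 0), radius 1/70; b4: center (11/24, 0), radius 1/588; b5: center (463/1008, 11/2016), radius 1/6048


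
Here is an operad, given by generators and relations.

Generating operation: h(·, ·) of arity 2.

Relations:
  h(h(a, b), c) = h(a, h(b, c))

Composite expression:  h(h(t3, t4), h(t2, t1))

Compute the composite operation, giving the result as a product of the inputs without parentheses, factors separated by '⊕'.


t3 ⊕ t4 ⊕ t2 ⊕ t1

Associativity of h dissolves the nesting; only the t-input order survives.
h(t3, t4) linearizes to t3 ⊕ t4
h(t2, t1) linearizes to t2 ⊕ t1
h(h(t3, t4), h(t2, t1)) linearizes to t3 ⊕ t4 ⊕ t2 ⊕ t1


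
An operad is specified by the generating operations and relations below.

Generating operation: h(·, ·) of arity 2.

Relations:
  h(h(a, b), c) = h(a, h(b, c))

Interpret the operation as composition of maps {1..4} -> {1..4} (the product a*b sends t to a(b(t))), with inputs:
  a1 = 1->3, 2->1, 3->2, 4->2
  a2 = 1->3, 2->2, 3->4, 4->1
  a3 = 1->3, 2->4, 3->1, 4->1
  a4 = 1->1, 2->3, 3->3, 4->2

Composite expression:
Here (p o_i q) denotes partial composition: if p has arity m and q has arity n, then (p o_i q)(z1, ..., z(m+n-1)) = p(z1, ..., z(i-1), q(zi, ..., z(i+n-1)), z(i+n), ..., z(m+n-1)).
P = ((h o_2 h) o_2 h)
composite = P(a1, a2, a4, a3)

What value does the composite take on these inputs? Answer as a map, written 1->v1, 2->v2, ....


1->2, 2->1, 3->2, 4->2

h(a2, a4) = 1->3, 2->4, 3->4, 4->2
h(h(a2, a4), a3) = 1->4, 2->2, 3->3, 4->3
h(a1, h(h(a2, a4), a3)) = 1->2, 2->1, 3->2, 4->2


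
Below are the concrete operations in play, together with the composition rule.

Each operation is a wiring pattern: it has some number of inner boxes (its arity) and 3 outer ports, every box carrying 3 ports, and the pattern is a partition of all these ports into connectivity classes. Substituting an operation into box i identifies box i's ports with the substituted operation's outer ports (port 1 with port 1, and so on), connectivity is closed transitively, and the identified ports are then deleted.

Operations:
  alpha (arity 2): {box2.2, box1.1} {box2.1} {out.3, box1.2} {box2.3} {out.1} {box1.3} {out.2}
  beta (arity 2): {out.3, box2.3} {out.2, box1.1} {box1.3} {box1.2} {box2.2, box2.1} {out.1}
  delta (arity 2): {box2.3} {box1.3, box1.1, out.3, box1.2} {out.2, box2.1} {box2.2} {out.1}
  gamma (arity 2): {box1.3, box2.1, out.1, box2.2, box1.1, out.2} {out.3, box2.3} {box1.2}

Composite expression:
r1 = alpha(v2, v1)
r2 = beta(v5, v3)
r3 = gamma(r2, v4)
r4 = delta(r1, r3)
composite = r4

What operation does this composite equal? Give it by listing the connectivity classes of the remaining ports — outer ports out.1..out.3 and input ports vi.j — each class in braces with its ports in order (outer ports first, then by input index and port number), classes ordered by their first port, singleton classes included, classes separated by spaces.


{out.1} {out.2, v3.3, v4.1, v4.2} {out.3, v2.2} {v1.1} {v1.2, v2.1} {v1.3} {v2.3} {v3.1, v3.2} {v4.3} {v5.1} {v5.2} {v5.3}

Reachability decides: close wires over delta-identified ports.
alpha over (v2, v1) gives {out.1} {out.2} {out.3, v2.2} {v1.1} {v1.2, v2.1} {v1.3} {v2.3}, out.j being that stage's outer ports
beta over (v5, v3) gives {out.1} {out.2, v5.1} {out.3, v3.3} {v3.1, v3.2} {v5.2} {v5.3}, out.j being that stage's outer ports
gamma over (v5, v3, v4) gives {out.1, out.2, v3.3, v4.1, v4.2} {out.3, v4.3} {v3.1, v3.2} {v5.1} {v5.2} {v5.3}, out.j being that stage's outer ports
delta over (v2, v1, v5, v3, v4) gives {out.1} {out.2, v3.3, v4.1, v4.2} {out.3, v2.2} {v1.1} {v1.2, v2.1} {v1.3} {v2.3} {v3.1, v3.2} {v4.3} {v5.1} {v5.2} {v5.3}, out.j being that stage's outer ports


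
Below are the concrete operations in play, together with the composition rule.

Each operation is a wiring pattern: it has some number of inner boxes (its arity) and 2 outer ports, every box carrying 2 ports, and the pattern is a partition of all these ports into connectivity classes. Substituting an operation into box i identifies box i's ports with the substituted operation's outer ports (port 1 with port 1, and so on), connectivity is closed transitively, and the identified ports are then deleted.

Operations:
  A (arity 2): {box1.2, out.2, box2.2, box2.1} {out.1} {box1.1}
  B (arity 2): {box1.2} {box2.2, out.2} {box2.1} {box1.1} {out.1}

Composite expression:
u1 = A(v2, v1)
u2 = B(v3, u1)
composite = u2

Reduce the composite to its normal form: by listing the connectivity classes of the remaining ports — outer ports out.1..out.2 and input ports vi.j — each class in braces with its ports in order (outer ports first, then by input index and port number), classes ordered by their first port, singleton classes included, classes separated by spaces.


Two ports join when wires chain via B-identified ports.
stage A: inputs (v2, v1), connectivity {out.1} {out.2, v1.1, v1.2, v2.2} {v2.1}, out.j its boundary
stage B: inputs (v3, v2, v1), connectivity {out.1} {out.2, v1.1, v1.2, v2.2} {v2.1} {v3.1} {v3.2}, out.j its boundary

{out.1} {out.2, v1.1, v1.2, v2.2} {v2.1} {v3.1} {v3.2}


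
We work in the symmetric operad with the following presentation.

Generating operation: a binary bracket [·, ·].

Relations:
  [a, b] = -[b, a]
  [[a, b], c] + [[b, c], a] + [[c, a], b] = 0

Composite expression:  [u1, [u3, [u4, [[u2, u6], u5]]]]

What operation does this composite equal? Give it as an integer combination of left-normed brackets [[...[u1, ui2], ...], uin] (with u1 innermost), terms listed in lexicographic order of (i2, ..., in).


Skip Jacobi rewriting: expand, keep u1-initial words, read off terms.
Composite bracket: [u1, [u3, [u4, [[u2, u6], u5]]]]
Under [a, b] = ab - ba we get 32 signed associative words (2^5 = 32).
The u1-initial words carry the normal form:
  from u1u2u6u5u4u3, sign +1: term +[[[[[u1, u2], u6], u5], u4], u3]
  from u1u3u2u6u5u4, sign -1: term -[[[[[u1, u3], u2], u6], u5], u4]
  from u1u3u4u2u6u5, sign +1: term +[[[[[u1, u3], u4], u2], u6], u5]
  from u1u3u4u5u2u6, sign -1: term -[[[[[u1, u3], u4], u5], u2], u6]
  from u1u3u4u5u6u2, sign +1: term +[[[[[u1, u3], u4], u5], u6], u2]
  from u1u3u4u6u2u5, sign -1: term -[[[[[u1, u3], u4], u6], u2], u5]
  from u1u3u5u2u6u4, sign +1: term +[[[[[u1, u3], u5], u2], u6], u4]
  from u1u3u5u6u2u4, sign -1: term -[[[[[u1, u3], u5], u6], u2], u4]
  from u1u3u6u2u5u4, sign +1: term +[[[[[u1, u3], u6], u2], u5], u4]
  from u1u4u2u6u5u3, sign -1: term -[[[[[u1, u4], u2], u6], u5], u3]
  from u1u4u5u2u6u3, sign +1: term +[[[[[u1, u4], u5], u2], u6], u3]
  from u1u4u5u6u2u3, sign -1: term -[[[[[u1, u4], u5], u6], u2], u3]
  from u1u4u6u2u5u3, sign +1: term +[[[[[u1, u4], u6], u2], u5], u3]
  from u1u5u2u6u4u3, sign -1: term -[[[[[u1, u5], u2], u6], u4], u3]
  from u1u5u6u2u4u3, sign +1: term +[[[[[u1, u5], u6], u2], u4], u3]
  from u1u6u2u5u4u3, sign -1: term -[[[[[u1, u6], u2], u5], u4], u3]

[[[[[u1, u2], u6], u5], u4], u3] - [[[[[u1, u3], u2], u6], u5], u4] + [[[[[u1, u3], u4], u2], u6], u5] - [[[[[u1, u3], u4], u5], u2], u6] + [[[[[u1, u3], u4], u5], u6], u2] - [[[[[u1, u3], u4], u6], u2], u5] + [[[[[u1, u3], u5], u2], u6], u4] - [[[[[u1, u3], u5], u6], u2], u4] + [[[[[u1, u3], u6], u2], u5], u4] - [[[[[u1, u4], u2], u6], u5], u3] + [[[[[u1, u4], u5], u2], u6], u3] - [[[[[u1, u4], u5], u6], u2], u3] + [[[[[u1, u4], u6], u2], u5], u3] - [[[[[u1, u5], u2], u6], u4], u3] + [[[[[u1, u5], u6], u2], u4], u3] - [[[[[u1, u6], u2], u5], u4], u3]


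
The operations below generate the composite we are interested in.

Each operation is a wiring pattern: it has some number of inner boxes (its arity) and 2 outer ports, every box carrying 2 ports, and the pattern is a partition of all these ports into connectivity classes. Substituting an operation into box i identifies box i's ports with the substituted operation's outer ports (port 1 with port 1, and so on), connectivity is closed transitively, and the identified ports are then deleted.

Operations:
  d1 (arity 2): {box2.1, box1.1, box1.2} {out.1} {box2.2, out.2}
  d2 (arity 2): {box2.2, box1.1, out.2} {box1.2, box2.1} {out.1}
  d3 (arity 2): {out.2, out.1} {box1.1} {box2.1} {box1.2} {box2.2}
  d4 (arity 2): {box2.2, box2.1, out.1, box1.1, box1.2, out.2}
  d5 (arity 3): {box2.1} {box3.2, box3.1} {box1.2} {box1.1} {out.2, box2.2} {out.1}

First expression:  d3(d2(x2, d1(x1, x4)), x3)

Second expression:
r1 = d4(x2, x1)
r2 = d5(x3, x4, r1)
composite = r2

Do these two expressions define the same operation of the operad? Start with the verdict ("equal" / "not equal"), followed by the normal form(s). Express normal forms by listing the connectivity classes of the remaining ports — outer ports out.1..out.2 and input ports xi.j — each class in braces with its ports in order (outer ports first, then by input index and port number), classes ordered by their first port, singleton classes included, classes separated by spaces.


In normal form, the first expression is {out.1, out.2} {x1.1, x1.2, x4.1} {x2.1, x4.2} {x2.2} {x3.1} {x3.2}
In normal form, the second expression is {out.1} {out.2, x4.2} {x1.1, x1.2, x2.1, x2.2} {x3.1} {x3.2} {x4.1}
The forms do not match — not equal.

not equal: they reduce to {out.1, out.2} {x1.1, x1.2, x4.1} {x2.1, x4.2} {x2.2} {x3.1} {x3.2} and {out.1} {out.2, x4.2} {x1.1, x1.2, x2.1, x2.2} {x3.1} {x3.2} {x4.1}


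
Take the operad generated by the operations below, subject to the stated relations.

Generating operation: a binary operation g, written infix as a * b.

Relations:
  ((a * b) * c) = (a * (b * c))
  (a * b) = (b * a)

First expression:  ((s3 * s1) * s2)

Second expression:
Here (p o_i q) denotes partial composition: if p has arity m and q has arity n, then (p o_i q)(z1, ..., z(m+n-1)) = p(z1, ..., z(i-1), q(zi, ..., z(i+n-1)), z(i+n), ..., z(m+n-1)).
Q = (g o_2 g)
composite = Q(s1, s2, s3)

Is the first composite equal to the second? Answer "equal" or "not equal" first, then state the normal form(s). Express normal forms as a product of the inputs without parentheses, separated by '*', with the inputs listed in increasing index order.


equal; both compose to s1 * s2 * s3

The first expression reduces to s1 * s2 * s3
The second expression reduces to s1 * s2 * s3
Same normal form: equal.


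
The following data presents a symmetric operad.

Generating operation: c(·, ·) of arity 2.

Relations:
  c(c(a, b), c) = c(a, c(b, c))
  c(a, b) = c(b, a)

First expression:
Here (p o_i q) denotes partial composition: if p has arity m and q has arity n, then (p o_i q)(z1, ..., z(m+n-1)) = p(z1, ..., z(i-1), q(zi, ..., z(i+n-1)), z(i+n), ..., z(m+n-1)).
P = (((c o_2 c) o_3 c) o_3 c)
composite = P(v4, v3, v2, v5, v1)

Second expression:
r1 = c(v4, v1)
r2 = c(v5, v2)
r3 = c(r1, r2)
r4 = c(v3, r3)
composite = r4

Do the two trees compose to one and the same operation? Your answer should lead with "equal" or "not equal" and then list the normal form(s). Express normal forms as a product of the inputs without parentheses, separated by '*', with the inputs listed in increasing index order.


equal; both compose to v1 * v2 * v3 * v4 * v5

The first expression reduces to v1 * v2 * v3 * v4 * v5
The second expression reduces to v1 * v2 * v3 * v4 * v5
Both agree, so they are equal.


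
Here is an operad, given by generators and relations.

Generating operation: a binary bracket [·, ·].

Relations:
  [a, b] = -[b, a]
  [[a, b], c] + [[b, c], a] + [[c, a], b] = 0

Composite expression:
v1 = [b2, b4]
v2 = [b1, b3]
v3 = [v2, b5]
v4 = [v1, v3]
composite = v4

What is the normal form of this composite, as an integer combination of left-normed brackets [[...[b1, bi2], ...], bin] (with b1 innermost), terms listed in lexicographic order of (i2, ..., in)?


-[[[[b1, b3], b5], b2], b4] + [[[[b1, b3], b5], b4], b2]

A multilinear Lie element is pinned by b1-initial words (b1 innermost).
Composite bracket: [[b2, b4], [[b1, b3], b5]]
The bracket unfolds into 16 signed words via [a, b] = ab - ba (2^4 = 16).
Collect the words opening with b1:
  b1b3b5b2b4 (sign -1) contributes -[[[[b1, b3], b5], b2], b4]
  b1b3b5b4b2 (sign +1) contributes +[[[[b1, b3], b5], b4], b2]


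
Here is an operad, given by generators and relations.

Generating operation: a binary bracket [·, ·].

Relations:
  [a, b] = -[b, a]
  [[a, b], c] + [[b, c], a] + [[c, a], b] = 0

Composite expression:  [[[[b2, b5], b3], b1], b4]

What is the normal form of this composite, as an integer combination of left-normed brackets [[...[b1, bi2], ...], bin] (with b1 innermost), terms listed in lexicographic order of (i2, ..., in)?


-[[[[b1, b2], b5], b3], b4] + [[[[b1, b3], b2], b5], b4] - [[[[b1, b3], b5], b2], b4] + [[[[b1, b5], b2], b3], b4]


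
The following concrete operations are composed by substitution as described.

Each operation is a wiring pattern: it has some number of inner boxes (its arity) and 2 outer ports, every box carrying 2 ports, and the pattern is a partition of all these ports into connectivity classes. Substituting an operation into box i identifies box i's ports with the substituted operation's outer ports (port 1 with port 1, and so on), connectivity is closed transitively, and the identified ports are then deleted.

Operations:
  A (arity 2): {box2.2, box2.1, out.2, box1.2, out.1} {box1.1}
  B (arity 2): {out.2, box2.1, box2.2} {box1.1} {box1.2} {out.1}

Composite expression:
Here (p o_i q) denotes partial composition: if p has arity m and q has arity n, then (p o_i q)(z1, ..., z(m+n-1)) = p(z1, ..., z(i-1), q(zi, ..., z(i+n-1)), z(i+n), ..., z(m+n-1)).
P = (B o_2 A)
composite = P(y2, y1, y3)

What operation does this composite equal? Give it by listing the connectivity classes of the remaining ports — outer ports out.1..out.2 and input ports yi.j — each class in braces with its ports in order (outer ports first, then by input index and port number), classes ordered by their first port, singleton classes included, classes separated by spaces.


{out.1} {out.2, y1.2, y3.1, y3.2} {y1.1} {y2.1} {y2.2}

Two ports join when wires chain via B-identified ports.
stage A: inputs (y1, y3), connectivity {out.1, out.2, y1.2, y3.1, y3.2} {y1.1}, out.j its boundary
stage B: inputs (y2, y1, y3), connectivity {out.1} {out.2, y1.2, y3.1, y3.2} {y1.1} {y2.1} {y2.2}, out.j its boundary


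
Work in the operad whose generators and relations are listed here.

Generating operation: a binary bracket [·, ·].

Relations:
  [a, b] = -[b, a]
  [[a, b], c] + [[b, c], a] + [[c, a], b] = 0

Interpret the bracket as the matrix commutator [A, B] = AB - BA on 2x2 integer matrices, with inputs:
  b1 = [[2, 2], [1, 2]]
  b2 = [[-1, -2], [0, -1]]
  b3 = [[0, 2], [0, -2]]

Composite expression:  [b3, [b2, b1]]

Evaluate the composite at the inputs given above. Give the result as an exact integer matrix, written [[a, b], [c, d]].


[b2, b1] = [[-2, 0], [0, 2]]
[b3, [b2, b1]] = [[0, 8], [0, 0]]

[[0, 8], [0, 0]]


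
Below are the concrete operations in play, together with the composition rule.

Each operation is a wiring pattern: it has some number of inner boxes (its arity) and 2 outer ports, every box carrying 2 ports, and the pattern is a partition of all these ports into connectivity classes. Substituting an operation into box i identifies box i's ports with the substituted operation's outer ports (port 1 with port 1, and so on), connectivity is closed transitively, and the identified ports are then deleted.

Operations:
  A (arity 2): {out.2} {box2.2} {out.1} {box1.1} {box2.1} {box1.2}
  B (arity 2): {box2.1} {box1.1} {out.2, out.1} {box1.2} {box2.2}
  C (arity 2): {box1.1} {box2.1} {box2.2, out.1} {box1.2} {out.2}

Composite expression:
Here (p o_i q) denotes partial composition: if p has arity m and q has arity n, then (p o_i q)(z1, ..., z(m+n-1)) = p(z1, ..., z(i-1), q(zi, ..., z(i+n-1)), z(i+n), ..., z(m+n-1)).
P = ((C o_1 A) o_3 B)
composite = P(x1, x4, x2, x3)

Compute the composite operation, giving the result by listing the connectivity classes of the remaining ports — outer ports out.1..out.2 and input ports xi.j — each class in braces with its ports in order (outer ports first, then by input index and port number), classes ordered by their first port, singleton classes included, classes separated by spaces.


Connectivity passes through glued C-boundaries; trace each wire chain.
the subtree at A composes to {out.1} {out.2} {x1.1} {x1.2} {x4.1} {x4.2} on (x1, x4); out.j = own outer ports
the subtree at B composes to {out.1, out.2} {x2.1} {x2.2} {x3.1} {x3.2} on (x2, x3); out.j = own outer ports
the subtree at C composes to {out.1} {out.2} {x1.1} {x1.2} {x2.1} {x2.2} {x3.1} {x3.2} {x4.1} {x4.2} on (x1, x4, x2, x3); out.j = own outer ports

{out.1} {out.2} {x1.1} {x1.2} {x2.1} {x2.2} {x3.1} {x3.2} {x4.1} {x4.2}


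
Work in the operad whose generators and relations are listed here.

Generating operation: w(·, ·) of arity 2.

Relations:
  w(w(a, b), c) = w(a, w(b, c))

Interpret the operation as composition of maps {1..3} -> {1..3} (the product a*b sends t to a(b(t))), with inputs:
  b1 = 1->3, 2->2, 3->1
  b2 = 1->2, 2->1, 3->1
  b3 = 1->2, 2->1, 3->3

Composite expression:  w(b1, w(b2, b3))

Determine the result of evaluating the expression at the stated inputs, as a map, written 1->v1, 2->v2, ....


1->3, 2->2, 3->3

w(b2, b3) = 1->1, 2->2, 3->1
w(b1, w(b2, b3)) = 1->3, 2->2, 3->3


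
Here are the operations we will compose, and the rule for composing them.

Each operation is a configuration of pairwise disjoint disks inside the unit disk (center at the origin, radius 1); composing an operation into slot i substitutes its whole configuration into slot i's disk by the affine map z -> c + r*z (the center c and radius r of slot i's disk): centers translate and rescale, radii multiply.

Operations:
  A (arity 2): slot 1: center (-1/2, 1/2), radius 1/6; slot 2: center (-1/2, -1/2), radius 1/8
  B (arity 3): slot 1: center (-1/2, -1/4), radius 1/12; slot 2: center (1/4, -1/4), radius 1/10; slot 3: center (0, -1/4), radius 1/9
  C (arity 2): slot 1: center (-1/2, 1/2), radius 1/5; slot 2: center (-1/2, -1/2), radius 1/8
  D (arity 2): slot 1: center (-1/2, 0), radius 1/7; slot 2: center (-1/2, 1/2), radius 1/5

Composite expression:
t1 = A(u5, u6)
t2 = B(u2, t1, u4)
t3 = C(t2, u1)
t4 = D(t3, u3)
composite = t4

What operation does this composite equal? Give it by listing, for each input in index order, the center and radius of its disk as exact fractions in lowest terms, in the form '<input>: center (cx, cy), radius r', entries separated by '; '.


Affine substitution under D: radii multiply and u-centers shift.
u2: after 3 affine steps, its disk has center (-41/70, 9/140), radius 1/420
u5: after 4 affine steps, its disk has center (-99/175, 23/350), radius 1/2100
u6: after 4 affine steps, its disk has center (-99/175, 11/175), radius 1/2800
u4: after 3 affine steps, its disk has center (-4/7, 9/140), radius 1/315
u1: after 2 affine steps, its disk has center (-4/7, -1/14), radius 1/56
u3: after 1 affine step, its disk has center (-1/2, 1/2), radius 1/5

u1: center (-4/7, -1/14), radius 1/56; u2: center (-41/70, 9/140), radius 1/420; u3: center (-1/2, 1/2), radius 1/5; u4: center (-4/7, 9/140), radius 1/315; u5: center (-99/175, 23/350), radius 1/2100; u6: center (-99/175, 11/175), radius 1/2800


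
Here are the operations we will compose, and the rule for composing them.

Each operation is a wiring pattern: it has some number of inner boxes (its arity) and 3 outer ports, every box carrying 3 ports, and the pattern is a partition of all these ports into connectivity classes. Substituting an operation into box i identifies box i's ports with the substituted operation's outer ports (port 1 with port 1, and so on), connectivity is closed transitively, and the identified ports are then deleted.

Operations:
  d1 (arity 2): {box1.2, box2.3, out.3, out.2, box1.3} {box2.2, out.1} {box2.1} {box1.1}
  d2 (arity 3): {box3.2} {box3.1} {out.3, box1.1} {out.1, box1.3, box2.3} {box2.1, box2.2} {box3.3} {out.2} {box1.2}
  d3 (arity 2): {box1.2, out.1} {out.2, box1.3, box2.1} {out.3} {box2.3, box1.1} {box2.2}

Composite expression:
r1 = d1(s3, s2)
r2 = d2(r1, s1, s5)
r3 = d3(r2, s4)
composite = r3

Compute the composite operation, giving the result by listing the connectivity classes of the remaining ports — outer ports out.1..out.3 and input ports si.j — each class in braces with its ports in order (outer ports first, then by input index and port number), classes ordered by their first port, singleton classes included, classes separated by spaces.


{out.1} {out.2, s2.2, s4.1} {out.3} {s1.1, s1.2} {s1.3, s2.3, s3.2, s3.3, s4.3} {s2.1} {s3.1} {s4.2} {s5.1} {s5.2} {s5.3}

Reachability decides: close wires over d3-identified ports.
the subtree at d1 composes to {out.1, s2.2} {out.2, out.3, s2.3, s3.2, s3.3} {s2.1} {s3.1} on (s3, s2); out.j = own outer ports
the subtree at d2 composes to {out.1, s1.3, s2.3, s3.2, s3.3} {out.2} {out.3, s2.2} {s1.1, s1.2} {s2.1} {s3.1} {s5.1} {s5.2} {s5.3} on (s3, s2, s1, s5); out.j = own outer ports
the subtree at d3 composes to {out.1} {out.2, s2.2, s4.1} {out.3} {s1.1, s1.2} {s1.3, s2.3, s3.2, s3.3, s4.3} {s2.1} {s3.1} {s4.2} {s5.1} {s5.2} {s5.3} on (s3, s2, s1, s5, s4); out.j = own outer ports
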